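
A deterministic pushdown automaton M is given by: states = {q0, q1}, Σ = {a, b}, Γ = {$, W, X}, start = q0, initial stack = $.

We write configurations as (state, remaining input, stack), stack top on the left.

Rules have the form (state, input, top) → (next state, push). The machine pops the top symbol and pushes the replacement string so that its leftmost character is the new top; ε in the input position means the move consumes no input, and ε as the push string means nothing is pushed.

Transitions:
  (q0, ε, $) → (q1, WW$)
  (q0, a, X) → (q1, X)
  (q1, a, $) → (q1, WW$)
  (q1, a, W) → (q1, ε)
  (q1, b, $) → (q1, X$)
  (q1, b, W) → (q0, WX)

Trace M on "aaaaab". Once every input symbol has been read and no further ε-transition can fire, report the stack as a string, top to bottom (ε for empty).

X$

(q0, aaaaab, $) ⊢ (q1, aaaaab, WW$) ⊢ (q1, aaaab, W$) ⊢ (q1, aaab, $) ⊢ (q1, aab, WW$) ⊢ (q1, ab, W$) ⊢ (q1, b, $) ⊢ (q1, ε, X$)
All input consumed in state q1 with stack X$.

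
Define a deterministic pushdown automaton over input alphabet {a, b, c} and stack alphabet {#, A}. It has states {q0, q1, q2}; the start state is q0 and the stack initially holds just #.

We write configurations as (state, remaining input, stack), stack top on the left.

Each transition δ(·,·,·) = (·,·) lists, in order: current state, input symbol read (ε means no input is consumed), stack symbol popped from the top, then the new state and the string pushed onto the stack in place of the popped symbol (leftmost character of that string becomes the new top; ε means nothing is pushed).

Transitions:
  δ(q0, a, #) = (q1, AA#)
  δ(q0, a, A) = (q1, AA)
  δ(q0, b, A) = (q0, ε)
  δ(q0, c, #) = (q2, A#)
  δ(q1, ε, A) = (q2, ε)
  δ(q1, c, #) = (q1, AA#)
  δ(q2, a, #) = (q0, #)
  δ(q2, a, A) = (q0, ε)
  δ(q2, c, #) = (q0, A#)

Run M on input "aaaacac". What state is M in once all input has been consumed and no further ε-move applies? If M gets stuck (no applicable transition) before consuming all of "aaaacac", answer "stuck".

(q0, aaaacac, #) ⊢ (q1, aaacac, AA#) ⊢ (q2, aaacac, A#) ⊢ (q0, aacac, #) ⊢ (q1, acac, AA#) ⊢ (q2, acac, A#) ⊢ (q0, cac, #) ⊢ (q2, ac, A#) ⊢ (q0, c, #) ⊢ (q2, ε, A#)
All input consumed; M is in state q2.

q2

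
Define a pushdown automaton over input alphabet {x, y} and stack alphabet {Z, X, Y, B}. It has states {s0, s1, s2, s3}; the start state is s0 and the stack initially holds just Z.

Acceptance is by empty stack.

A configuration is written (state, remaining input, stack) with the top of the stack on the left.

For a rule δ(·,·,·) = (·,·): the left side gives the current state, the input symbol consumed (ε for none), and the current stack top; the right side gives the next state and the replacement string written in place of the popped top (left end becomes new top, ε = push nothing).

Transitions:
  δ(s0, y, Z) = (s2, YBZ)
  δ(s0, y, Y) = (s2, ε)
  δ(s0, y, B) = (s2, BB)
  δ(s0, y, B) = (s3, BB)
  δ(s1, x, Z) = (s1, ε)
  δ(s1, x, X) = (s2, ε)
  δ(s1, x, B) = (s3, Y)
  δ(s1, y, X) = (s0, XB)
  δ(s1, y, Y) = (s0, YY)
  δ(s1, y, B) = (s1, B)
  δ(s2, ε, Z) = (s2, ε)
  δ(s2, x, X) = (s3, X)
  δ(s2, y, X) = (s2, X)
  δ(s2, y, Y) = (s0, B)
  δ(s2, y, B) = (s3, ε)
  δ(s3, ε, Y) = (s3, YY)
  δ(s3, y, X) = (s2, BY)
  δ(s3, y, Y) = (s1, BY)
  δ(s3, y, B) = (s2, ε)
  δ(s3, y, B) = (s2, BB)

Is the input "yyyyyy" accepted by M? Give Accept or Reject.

Accept

One accepting computation: (s0, yyyyyy, Z) ⊢ (s2, yyyyy, YBZ) ⊢ (s0, yyyy, BBZ) ⊢ (s3, yyy, BBBZ) ⊢ (s2, yy, BBZ) ⊢ (s3, y, BZ) ⊢ (s2, ε, Z) ⊢ (s2, ε, ε)
All input consumed and the stack is empty.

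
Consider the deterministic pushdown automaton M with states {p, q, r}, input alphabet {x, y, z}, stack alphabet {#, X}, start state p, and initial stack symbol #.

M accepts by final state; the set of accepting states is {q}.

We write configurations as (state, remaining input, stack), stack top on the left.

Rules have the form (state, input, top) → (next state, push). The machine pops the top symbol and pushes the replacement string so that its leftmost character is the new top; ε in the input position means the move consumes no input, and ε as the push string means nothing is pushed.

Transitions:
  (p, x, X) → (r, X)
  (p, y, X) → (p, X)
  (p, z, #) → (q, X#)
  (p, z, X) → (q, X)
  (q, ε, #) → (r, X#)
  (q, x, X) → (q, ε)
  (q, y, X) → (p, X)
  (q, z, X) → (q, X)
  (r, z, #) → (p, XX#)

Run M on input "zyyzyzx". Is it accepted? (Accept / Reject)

Accept

(p, zyyzyzx, #)
  read z, top #: go to q, push X# → (q, yyzyzx, X#)
  read y, top X: go to p, push X → (p, yzyzx, X#)
  read y, top X: go to p, push X → (p, zyzx, X#)
  read z, top X: go to q, push X → (q, yzx, X#)
  read y, top X: go to p, push X → (p, zx, X#)
  read z, top X: go to q, push X → (q, x, X#)
  read x, top X: go to q, push ε → (q, ε, #)
All input consumed; state q ∈ F.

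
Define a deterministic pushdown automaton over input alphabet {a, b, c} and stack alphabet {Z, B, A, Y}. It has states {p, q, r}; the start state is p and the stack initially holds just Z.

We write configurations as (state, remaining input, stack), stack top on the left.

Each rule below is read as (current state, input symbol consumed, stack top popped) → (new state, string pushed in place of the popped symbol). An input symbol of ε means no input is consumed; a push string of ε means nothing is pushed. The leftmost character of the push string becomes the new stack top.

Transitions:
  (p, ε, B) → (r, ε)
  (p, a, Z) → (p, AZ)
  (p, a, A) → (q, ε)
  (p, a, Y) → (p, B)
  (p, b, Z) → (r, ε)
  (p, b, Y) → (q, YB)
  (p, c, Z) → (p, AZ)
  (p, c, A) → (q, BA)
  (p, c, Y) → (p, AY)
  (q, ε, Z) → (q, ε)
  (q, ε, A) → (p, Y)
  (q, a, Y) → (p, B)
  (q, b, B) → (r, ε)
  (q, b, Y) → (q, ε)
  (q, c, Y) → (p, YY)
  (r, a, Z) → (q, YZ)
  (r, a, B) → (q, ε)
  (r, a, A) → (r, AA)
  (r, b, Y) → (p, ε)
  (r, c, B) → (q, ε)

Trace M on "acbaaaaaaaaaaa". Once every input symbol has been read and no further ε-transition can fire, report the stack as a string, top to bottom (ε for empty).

(p, acbaaaaaaaaaaa, Z) ⊢ (p, cbaaaaaaaaaaa, AZ) ⊢ (q, baaaaaaaaaaa, BAZ) ⊢ (r, aaaaaaaaaaa, AZ) ⊢ (r, aaaaaaaaaa, AAZ) ⊢ (r, aaaaaaaaa, AAAZ) ⊢ (r, aaaaaaaa, AAAAZ) ⊢ (r, aaaaaaa, AAAAAZ) ⊢ (r, aaaaaa, AAAAAAZ) ⊢ (r, aaaaa, AAAAAAAZ) ⊢ (r, aaaa, AAAAAAAAZ) ⊢ (r, aaa, AAAAAAAAAZ) ⊢ (r, aa, AAAAAAAAAAZ) ⊢ (r, a, AAAAAAAAAAAZ) ⊢ (r, ε, AAAAAAAAAAAAZ)
All input consumed in state r with stack AAAAAAAAAAAAZ.

AAAAAAAAAAAAZ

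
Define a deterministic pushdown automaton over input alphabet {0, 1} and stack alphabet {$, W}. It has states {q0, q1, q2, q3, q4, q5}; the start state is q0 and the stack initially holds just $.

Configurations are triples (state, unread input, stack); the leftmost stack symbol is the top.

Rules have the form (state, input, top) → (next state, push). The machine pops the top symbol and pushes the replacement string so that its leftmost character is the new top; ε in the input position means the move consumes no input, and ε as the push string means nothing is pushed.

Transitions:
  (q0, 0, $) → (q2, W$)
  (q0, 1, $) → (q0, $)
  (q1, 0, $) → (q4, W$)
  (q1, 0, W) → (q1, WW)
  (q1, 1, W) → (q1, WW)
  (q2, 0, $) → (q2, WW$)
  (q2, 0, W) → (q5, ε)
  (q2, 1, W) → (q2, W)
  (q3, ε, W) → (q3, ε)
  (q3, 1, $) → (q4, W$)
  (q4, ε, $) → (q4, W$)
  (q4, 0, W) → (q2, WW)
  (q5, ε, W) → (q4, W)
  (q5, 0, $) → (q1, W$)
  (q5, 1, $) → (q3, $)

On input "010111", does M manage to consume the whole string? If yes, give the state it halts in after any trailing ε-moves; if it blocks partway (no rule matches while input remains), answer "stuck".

stuck

(q0, 010111, $) ⊢ (q2, 10111, W$) ⊢ (q2, 0111, W$) ⊢ (q5, 111, $) ⊢ (q3, 11, $) ⊢ (q4, 1, W$)
No transition for (q4, 1, top W); M blocks with input 1 remaining.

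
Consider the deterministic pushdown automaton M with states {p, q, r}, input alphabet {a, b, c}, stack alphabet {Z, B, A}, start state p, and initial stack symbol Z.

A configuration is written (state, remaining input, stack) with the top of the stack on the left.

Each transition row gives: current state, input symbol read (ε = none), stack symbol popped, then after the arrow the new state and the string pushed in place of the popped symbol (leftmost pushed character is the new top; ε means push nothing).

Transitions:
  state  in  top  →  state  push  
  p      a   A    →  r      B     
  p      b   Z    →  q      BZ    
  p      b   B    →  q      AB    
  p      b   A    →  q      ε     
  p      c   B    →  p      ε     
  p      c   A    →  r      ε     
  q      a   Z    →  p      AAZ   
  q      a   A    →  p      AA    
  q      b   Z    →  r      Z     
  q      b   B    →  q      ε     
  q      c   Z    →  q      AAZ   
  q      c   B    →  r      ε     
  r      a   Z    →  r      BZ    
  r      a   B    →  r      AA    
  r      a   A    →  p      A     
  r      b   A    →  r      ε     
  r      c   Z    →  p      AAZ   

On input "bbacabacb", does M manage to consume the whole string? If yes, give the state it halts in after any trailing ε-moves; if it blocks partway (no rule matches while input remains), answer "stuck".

(p, bbacabacb, Z)
  read b, top Z: go to q, push BZ → (q, bacabacb, BZ)
  read b, top B: go to q, push ε → (q, acabacb, Z)
  read a, top Z: go to p, push AAZ → (p, cabacb, AAZ)
  read c, top A: go to r, push ε → (r, abacb, AZ)
  read a, top A: go to p, push A → (p, bacb, AZ)
  read b, top A: go to q, push ε → (q, acb, Z)
  read a, top Z: go to p, push AAZ → (p, cb, AAZ)
  read c, top A: go to r, push ε → (r, b, AZ)
  read b, top A: go to r, push ε → (r, ε, Z)
All input consumed; M is in state r.

r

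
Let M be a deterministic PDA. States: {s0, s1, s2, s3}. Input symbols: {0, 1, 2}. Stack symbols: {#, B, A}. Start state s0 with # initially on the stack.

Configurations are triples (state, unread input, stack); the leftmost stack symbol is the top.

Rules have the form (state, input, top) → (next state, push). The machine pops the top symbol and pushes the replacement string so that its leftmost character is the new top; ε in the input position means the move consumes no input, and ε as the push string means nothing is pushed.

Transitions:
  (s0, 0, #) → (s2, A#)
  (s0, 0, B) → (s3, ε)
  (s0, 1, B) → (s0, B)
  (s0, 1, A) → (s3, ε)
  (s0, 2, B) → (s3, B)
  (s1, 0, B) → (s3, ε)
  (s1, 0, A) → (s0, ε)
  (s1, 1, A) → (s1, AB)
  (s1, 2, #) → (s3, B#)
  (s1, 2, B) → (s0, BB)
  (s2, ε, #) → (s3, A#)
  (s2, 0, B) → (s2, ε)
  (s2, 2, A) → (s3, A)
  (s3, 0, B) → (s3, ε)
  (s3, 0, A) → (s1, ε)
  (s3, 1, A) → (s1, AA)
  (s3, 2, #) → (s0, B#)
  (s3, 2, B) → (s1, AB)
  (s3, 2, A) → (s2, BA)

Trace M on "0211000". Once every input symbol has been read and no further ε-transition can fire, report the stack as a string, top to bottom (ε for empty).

#

(s0, 0211000, #)
  read 0, top #: go to s2, push A# → (s2, 211000, A#)
  read 2, top A: go to s3, push A → (s3, 11000, A#)
  read 1, top A: go to s1, push AA → (s1, 1000, AA#)
  read 1, top A: go to s1, push AB → (s1, 000, ABA#)
  read 0, top A: go to s0, push ε → (s0, 00, BA#)
  read 0, top B: go to s3, push ε → (s3, 0, A#)
  read 0, top A: go to s1, push ε → (s1, ε, #)
All input consumed in state s1 with stack #.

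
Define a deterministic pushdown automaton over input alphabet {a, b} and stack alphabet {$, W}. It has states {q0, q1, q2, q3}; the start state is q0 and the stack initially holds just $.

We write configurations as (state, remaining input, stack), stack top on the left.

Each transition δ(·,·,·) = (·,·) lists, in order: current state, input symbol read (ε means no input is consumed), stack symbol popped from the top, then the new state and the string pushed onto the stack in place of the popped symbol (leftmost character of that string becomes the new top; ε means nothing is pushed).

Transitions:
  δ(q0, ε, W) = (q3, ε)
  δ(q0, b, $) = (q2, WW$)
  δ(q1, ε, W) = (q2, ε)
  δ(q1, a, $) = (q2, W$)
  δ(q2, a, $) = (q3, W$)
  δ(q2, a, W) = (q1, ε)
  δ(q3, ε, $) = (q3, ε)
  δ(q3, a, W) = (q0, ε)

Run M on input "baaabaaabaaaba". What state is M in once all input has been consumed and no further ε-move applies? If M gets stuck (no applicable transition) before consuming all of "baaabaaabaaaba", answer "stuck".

q2

(q0, baaabaaabaaaba, $)
  read b, top $: go to q2, push WW$ → (q2, aaabaaabaaaba, WW$)
  read a, top W: go to q1, push ε → (q1, aabaaabaaaba, W$)
  ε-move, top W: go to q2, push ε → (q2, aabaaabaaaba, $)
  read a, top $: go to q3, push W$ → (q3, abaaabaaaba, W$)
  read a, top W: go to q0, push ε → (q0, baaabaaaba, $)
  read b, top $: go to q2, push WW$ → (q2, aaabaaaba, WW$)
  read a, top W: go to q1, push ε → (q1, aabaaaba, W$)
  ε-move, top W: go to q2, push ε → (q2, aabaaaba, $)
  read a, top $: go to q3, push W$ → (q3, abaaaba, W$)
  read a, top W: go to q0, push ε → (q0, baaaba, $)
  read b, top $: go to q2, push WW$ → (q2, aaaba, WW$)
  read a, top W: go to q1, push ε → (q1, aaba, W$)
  ε-move, top W: go to q2, push ε → (q2, aaba, $)
  read a, top $: go to q3, push W$ → (q3, aba, W$)
  read a, top W: go to q0, push ε → (q0, ba, $)
  read b, top $: go to q2, push WW$ → (q2, a, WW$)
  read a, top W: go to q1, push ε → (q1, ε, W$)
  ε-move, top W: go to q2, push ε → (q2, ε, $)
All input consumed; M is in state q2.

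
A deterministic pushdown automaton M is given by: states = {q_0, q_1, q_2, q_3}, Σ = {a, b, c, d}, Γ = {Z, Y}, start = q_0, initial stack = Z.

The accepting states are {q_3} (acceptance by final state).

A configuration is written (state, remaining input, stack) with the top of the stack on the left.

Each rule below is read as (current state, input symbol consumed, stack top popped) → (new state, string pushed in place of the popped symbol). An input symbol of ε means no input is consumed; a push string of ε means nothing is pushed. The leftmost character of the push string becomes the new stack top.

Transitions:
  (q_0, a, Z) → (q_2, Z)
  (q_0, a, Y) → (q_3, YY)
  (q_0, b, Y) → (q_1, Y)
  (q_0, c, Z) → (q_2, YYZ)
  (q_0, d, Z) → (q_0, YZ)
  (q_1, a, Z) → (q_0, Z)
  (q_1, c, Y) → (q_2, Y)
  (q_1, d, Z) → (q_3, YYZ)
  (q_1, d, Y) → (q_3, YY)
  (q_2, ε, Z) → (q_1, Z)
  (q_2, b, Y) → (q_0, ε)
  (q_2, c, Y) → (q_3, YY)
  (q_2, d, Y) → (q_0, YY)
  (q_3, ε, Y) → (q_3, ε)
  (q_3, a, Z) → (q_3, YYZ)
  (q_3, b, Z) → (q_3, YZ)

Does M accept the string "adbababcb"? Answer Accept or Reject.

Reject

(q_0, adbababcb, Z)
  read a, top Z: go to q_2, push Z → (q_2, dbababcb, Z)
  ε-move, top Z: go to q_1, push Z → (q_1, dbababcb, Z)
  read d, top Z: go to q_3, push YYZ → (q_3, bababcb, YYZ)
  ε-move, top Y: go to q_3, push ε → (q_3, bababcb, YZ)
  ε-move, top Y: go to q_3, push ε → (q_3, bababcb, Z)
  read b, top Z: go to q_3, push YZ → (q_3, ababcb, YZ)
  ε-move, top Y: go to q_3, push ε → (q_3, ababcb, Z)
  read a, top Z: go to q_3, push YYZ → (q_3, babcb, YYZ)
  ε-move, top Y: go to q_3, push ε → (q_3, babcb, YZ)
  ε-move, top Y: go to q_3, push ε → (q_3, babcb, Z)
  read b, top Z: go to q_3, push YZ → (q_3, abcb, YZ)
  ε-move, top Y: go to q_3, push ε → (q_3, abcb, Z)
  read a, top Z: go to q_3, push YYZ → (q_3, bcb, YYZ)
  ε-move, top Y: go to q_3, push ε → (q_3, bcb, YZ)
  ε-move, top Y: go to q_3, push ε → (q_3, bcb, Z)
  read b, top Z: go to q_3, push YZ → (q_3, cb, YZ)
  ε-move, top Y: go to q_3, push ε → (q_3, cb, Z)
No transition applies at (q_3, cb, Z); input not fully consumed.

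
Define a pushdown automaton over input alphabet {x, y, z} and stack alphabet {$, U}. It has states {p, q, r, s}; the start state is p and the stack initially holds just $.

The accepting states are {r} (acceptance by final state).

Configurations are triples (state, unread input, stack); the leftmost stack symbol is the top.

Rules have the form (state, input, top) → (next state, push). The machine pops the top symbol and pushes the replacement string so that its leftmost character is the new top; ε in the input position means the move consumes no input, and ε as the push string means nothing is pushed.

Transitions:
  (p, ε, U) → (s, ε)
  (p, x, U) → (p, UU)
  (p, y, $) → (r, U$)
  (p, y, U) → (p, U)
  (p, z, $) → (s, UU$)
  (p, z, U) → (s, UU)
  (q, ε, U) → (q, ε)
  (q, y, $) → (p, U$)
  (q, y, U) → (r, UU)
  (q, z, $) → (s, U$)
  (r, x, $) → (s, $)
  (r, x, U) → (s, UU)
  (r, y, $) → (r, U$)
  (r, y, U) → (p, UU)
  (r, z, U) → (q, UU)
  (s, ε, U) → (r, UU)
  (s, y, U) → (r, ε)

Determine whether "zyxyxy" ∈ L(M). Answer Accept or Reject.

One accepting computation: (p, zyxyxy, $) ⊢ (s, yxyxy, UU$) ⊢ (r, xyxy, U$) ⊢ (s, yxy, UU$) ⊢ (r, xy, U$) ⊢ (s, y, UU$) ⊢ (r, ε, U$)
All input consumed and state r ∈ F.

Accept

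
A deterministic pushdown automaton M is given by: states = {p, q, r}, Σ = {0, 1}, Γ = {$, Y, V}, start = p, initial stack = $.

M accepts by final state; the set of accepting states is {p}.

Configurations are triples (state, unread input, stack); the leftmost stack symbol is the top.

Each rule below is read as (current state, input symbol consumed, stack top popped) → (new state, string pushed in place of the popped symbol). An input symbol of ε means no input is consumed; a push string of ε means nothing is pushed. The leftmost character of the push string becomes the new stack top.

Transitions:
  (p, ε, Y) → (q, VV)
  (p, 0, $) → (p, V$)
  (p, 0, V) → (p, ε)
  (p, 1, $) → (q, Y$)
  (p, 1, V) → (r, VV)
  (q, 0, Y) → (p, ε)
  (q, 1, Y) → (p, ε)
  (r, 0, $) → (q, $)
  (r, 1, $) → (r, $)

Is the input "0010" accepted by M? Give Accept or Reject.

Accept

(p, 0010, $) ⊢ (p, 010, V$) ⊢ (p, 10, $) ⊢ (q, 0, Y$) ⊢ (p, ε, $)
All input consumed; state p ∈ F.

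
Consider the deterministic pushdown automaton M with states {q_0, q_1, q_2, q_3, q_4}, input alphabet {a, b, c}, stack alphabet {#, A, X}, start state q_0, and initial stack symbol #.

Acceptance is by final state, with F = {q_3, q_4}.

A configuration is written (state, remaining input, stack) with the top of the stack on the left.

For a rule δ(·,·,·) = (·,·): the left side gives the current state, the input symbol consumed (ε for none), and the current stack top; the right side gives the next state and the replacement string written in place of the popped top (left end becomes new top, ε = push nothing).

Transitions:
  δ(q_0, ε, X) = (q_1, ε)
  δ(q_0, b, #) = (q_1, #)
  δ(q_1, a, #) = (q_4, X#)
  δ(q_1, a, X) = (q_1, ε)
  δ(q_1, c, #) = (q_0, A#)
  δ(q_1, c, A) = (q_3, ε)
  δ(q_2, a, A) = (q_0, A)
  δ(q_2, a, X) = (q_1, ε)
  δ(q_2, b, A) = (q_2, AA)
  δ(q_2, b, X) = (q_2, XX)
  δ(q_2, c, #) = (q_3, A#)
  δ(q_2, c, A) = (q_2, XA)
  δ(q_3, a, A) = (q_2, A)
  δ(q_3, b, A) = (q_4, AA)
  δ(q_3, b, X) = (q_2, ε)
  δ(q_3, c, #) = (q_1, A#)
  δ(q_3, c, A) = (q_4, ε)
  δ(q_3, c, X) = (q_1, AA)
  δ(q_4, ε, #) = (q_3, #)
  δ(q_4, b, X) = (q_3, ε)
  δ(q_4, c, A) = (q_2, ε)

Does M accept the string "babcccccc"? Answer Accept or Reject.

(q_0, babcccccc, #)
  read b, top #: go to q_1, push # → (q_1, abcccccc, #)
  read a, top #: go to q_4, push X# → (q_4, bcccccc, X#)
  read b, top X: go to q_3, push ε → (q_3, cccccc, #)
  read c, top #: go to q_1, push A# → (q_1, ccccc, A#)
  read c, top A: go to q_3, push ε → (q_3, cccc, #)
  read c, top #: go to q_1, push A# → (q_1, ccc, A#)
  read c, top A: go to q_3, push ε → (q_3, cc, #)
  read c, top #: go to q_1, push A# → (q_1, c, A#)
  read c, top A: go to q_3, push ε → (q_3, ε, #)
All input consumed; state q_3 ∈ F.

Accept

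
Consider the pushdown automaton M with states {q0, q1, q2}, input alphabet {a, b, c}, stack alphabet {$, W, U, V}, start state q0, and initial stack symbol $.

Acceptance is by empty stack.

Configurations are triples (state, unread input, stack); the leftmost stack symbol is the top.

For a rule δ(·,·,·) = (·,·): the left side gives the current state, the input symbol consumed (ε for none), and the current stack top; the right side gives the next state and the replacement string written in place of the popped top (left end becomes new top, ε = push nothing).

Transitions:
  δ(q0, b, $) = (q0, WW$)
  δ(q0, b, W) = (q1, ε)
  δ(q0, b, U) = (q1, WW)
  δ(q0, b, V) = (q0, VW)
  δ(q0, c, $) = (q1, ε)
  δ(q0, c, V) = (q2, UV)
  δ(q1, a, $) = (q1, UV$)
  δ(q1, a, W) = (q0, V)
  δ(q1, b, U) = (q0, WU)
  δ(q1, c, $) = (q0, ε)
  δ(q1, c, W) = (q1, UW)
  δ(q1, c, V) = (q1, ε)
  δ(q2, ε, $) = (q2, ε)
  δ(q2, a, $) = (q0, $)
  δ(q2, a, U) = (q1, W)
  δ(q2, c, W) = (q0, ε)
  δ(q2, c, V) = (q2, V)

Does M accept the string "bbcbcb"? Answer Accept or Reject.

No computation consumes all input and empties the stack.

Reject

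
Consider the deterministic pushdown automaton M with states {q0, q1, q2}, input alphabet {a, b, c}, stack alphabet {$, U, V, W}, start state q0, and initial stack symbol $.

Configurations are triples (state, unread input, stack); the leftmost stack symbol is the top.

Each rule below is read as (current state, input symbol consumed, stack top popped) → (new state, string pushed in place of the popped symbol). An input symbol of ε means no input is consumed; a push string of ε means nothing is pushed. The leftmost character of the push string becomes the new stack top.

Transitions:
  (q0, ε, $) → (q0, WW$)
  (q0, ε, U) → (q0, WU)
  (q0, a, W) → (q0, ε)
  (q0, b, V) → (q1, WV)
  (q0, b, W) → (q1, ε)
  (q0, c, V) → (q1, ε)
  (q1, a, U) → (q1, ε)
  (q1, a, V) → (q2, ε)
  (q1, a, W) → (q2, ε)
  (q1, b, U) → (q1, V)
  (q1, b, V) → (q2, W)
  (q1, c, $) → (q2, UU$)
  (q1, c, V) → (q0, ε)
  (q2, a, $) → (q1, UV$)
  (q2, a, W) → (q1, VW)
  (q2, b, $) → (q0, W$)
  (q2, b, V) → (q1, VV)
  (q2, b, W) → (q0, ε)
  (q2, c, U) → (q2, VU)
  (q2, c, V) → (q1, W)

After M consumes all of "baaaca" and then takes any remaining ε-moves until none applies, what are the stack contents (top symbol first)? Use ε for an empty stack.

(q0, baaaca, $)
  ε-move, top $: go to q0, push WW$ → (q0, baaaca, WW$)
  read b, top W: go to q1, push ε → (q1, aaaca, W$)
  read a, top W: go to q2, push ε → (q2, aaca, $)
  read a, top $: go to q1, push UV$ → (q1, aca, UV$)
  read a, top U: go to q1, push ε → (q1, ca, V$)
  read c, top V: go to q0, push ε → (q0, a, $)
  ε-move, top $: go to q0, push WW$ → (q0, a, WW$)
  read a, top W: go to q0, push ε → (q0, ε, W$)
All input consumed in state q0 with stack W$.

W$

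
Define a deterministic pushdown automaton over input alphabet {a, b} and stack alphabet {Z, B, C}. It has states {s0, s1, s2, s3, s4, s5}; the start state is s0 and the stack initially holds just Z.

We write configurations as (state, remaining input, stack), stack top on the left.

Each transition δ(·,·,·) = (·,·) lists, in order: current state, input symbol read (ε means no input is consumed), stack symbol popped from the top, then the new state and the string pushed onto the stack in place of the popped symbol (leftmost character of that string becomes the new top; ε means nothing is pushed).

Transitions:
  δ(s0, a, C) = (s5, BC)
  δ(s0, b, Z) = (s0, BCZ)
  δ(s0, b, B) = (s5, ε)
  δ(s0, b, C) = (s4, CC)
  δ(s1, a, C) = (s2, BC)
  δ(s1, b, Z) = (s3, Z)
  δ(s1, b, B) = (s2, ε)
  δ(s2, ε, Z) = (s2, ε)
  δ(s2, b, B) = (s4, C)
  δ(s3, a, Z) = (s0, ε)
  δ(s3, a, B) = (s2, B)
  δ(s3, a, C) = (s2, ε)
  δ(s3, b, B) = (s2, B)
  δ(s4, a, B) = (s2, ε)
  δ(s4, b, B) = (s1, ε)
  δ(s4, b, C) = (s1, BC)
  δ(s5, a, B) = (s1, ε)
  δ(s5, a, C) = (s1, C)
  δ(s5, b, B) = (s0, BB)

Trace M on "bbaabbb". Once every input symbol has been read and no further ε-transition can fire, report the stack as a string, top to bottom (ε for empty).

CCZ

(s0, bbaabbb, Z)
  read b, top Z: go to s0, push BCZ → (s0, baabbb, BCZ)
  read b, top B: go to s5, push ε → (s5, aabbb, CZ)
  read a, top C: go to s1, push C → (s1, abbb, CZ)
  read a, top C: go to s2, push BC → (s2, bbb, BCZ)
  read b, top B: go to s4, push C → (s4, bb, CCZ)
  read b, top C: go to s1, push BC → (s1, b, BCCZ)
  read b, top B: go to s2, push ε → (s2, ε, CCZ)
All input consumed in state s2 with stack CCZ.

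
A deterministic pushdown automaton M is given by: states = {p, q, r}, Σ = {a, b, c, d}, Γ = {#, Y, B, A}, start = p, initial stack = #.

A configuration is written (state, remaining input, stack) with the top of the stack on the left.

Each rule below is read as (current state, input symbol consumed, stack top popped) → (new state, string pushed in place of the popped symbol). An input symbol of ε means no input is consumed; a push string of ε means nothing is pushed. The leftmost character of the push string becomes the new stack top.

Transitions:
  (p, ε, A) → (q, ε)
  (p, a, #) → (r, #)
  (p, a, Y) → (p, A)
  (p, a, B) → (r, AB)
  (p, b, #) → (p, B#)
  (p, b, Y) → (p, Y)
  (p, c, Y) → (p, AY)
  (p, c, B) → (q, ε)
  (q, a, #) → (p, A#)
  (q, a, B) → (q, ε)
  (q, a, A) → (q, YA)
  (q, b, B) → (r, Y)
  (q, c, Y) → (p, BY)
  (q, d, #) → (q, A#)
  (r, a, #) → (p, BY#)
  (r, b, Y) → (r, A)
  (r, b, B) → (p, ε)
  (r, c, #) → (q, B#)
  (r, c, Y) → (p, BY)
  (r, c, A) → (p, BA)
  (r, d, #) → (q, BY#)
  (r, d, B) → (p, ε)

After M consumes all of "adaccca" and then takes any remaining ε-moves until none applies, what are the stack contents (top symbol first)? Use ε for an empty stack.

ABY#

(p, adaccca, #)
  read a, top #: go to r, push # → (r, daccca, #)
  read d, top #: go to q, push BY# → (q, accca, BY#)
  read a, top B: go to q, push ε → (q, ccca, Y#)
  read c, top Y: go to p, push BY → (p, cca, BY#)
  read c, top B: go to q, push ε → (q, ca, Y#)
  read c, top Y: go to p, push BY → (p, a, BY#)
  read a, top B: go to r, push AB → (r, ε, ABY#)
All input consumed in state r with stack ABY#.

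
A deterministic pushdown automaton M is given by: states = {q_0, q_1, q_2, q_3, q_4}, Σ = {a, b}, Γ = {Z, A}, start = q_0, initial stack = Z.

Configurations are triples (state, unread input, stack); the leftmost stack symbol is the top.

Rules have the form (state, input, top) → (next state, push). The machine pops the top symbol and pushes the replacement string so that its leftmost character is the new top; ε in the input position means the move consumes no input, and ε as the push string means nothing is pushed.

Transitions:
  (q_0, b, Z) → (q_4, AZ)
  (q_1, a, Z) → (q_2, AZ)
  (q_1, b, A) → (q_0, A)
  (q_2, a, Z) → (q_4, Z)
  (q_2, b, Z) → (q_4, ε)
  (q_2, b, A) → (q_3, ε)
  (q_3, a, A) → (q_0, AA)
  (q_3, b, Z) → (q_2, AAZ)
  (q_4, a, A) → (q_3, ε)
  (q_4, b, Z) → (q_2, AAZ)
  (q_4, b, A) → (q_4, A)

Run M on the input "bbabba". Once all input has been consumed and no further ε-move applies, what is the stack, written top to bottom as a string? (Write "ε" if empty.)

AAZ

(q_0, bbabba, Z)
  read b, top Z: go to q_4, push AZ → (q_4, babba, AZ)
  read b, top A: go to q_4, push A → (q_4, abba, AZ)
  read a, top A: go to q_3, push ε → (q_3, bba, Z)
  read b, top Z: go to q_2, push AAZ → (q_2, ba, AAZ)
  read b, top A: go to q_3, push ε → (q_3, a, AZ)
  read a, top A: go to q_0, push AA → (q_0, ε, AAZ)
All input consumed in state q_0 with stack AAZ.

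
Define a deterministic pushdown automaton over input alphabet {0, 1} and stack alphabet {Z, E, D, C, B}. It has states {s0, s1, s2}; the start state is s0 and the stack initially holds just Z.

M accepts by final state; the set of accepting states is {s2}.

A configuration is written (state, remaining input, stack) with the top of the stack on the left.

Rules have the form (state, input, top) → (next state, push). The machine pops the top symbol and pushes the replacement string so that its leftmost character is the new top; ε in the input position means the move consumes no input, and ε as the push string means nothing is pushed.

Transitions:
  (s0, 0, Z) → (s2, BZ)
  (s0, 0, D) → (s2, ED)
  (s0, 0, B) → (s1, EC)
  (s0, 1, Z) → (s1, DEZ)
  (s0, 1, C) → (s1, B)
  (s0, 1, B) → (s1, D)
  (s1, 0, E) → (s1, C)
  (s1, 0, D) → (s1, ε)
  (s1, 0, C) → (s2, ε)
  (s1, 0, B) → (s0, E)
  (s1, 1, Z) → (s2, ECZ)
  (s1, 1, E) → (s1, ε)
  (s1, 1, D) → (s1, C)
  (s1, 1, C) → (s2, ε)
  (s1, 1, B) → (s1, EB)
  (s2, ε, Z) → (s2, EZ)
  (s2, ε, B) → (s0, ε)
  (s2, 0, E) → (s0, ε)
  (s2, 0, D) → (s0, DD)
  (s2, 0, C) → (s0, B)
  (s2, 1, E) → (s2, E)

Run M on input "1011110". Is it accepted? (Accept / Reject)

Reject

(s0, 1011110, Z)
  read 1, top Z: go to s1, push DEZ → (s1, 011110, DEZ)
  read 0, top D: go to s1, push ε → (s1, 11110, EZ)
  read 1, top E: go to s1, push ε → (s1, 1110, Z)
  read 1, top Z: go to s2, push ECZ → (s2, 110, ECZ)
  read 1, top E: go to s2, push E → (s2, 10, ECZ)
  read 1, top E: go to s2, push E → (s2, 0, ECZ)
  read 0, top E: go to s0, push ε → (s0, ε, CZ)
All input consumed; state s0 ∉ F and no further ε-move applies.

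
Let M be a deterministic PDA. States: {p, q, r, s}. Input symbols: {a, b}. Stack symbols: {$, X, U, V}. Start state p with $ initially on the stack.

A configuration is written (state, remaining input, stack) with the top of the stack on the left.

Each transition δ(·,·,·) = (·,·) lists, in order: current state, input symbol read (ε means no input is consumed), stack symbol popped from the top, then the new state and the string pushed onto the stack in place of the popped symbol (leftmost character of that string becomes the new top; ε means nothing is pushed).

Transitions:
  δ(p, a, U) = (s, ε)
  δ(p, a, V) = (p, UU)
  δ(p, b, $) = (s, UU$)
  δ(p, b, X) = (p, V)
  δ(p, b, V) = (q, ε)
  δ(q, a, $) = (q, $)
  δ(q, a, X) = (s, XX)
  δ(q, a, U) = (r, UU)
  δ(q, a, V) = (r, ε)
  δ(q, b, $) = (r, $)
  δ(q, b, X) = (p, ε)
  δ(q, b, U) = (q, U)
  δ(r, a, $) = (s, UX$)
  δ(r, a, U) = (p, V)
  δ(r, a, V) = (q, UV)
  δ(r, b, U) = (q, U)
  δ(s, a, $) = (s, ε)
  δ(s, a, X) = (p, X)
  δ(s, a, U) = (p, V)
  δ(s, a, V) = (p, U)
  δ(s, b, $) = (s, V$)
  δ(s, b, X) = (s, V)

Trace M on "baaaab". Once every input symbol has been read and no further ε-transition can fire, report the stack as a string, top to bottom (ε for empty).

(p, baaaab, $)
  read b, top $: go to s, push UU$ → (s, aaaab, UU$)
  read a, top U: go to p, push V → (p, aaab, VU$)
  read a, top V: go to p, push UU → (p, aab, UUU$)
  read a, top U: go to s, push ε → (s, ab, UU$)
  read a, top U: go to p, push V → (p, b, VU$)
  read b, top V: go to q, push ε → (q, ε, U$)
All input consumed in state q with stack U$.

U$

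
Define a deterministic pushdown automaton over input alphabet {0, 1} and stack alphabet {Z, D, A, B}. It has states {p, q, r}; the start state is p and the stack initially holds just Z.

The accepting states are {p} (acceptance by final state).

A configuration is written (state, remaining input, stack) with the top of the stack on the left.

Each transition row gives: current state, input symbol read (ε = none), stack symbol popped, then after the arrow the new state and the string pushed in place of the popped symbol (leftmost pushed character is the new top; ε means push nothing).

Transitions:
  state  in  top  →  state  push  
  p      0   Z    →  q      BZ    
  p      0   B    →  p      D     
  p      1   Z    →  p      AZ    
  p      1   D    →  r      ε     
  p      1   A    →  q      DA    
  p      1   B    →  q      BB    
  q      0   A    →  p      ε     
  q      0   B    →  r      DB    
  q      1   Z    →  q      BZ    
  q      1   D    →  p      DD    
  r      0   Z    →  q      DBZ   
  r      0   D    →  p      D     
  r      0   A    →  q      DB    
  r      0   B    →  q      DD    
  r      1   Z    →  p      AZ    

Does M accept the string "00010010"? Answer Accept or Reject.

(p, 00010010, Z) ⊢ (q, 0010010, BZ) ⊢ (r, 010010, DBZ) ⊢ (p, 10010, DBZ) ⊢ (r, 0010, BZ) ⊢ (q, 010, DDZ)
No transition applies at (q, 010, DDZ); input not fully consumed.

Reject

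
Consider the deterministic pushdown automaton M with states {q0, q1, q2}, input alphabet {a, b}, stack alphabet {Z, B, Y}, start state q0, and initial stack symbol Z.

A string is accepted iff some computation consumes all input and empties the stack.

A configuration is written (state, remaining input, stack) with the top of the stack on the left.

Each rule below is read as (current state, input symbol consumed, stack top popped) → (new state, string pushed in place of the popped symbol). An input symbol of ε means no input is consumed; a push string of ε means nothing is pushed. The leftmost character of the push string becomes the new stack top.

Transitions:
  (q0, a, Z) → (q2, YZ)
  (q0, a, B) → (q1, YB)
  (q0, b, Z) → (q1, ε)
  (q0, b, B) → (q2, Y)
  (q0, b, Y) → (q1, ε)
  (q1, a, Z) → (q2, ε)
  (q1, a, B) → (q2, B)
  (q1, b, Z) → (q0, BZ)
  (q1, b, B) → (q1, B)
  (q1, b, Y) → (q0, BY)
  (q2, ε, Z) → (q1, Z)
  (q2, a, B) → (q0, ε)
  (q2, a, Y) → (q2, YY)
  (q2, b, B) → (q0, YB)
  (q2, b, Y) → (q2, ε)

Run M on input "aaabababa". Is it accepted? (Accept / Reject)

(q0, aaabababa, Z) ⊢ (q2, aabababa, YZ) ⊢ (q2, abababa, YYZ) ⊢ (q2, bababa, YYYZ) ⊢ (q2, ababa, YYZ) ⊢ (q2, baba, YYYZ) ⊢ (q2, aba, YYZ) ⊢ (q2, ba, YYYZ) ⊢ (q2, a, YYZ) ⊢ (q2, ε, YYYZ)
All input consumed; stack is YYYZ, not empty, and no further ε-move applies.

Reject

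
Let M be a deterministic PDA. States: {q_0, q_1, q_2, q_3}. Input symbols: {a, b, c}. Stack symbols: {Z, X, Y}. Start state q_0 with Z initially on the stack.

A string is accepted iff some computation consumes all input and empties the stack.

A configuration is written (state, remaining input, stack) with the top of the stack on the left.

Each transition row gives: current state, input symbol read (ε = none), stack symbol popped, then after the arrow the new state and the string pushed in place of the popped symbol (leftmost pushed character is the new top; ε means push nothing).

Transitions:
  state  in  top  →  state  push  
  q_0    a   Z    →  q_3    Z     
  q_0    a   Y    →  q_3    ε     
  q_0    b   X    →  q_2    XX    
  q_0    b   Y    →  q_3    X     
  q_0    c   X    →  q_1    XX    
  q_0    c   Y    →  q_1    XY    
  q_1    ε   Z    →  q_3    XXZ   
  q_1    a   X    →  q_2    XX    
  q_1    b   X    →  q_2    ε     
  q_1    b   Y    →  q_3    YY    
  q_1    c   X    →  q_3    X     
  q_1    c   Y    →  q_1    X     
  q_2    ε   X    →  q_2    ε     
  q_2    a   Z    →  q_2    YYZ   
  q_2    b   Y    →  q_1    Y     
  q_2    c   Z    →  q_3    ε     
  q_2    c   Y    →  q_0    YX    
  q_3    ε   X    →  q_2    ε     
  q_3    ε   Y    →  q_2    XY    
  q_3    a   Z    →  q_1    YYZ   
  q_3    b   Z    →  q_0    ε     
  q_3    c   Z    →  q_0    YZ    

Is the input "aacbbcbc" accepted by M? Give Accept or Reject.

Accept

(q_0, aacbbcbc, Z)
  read a, top Z: go to q_3, push Z → (q_3, acbbcbc, Z)
  read a, top Z: go to q_1, push YYZ → (q_1, cbbcbc, YYZ)
  read c, top Y: go to q_1, push X → (q_1, bbcbc, XYZ)
  read b, top X: go to q_2, push ε → (q_2, bcbc, YZ)
  read b, top Y: go to q_1, push Y → (q_1, cbc, YZ)
  read c, top Y: go to q_1, push X → (q_1, bc, XZ)
  read b, top X: go to q_2, push ε → (q_2, c, Z)
  read c, top Z: go to q_3, push ε → (q_3, ε, ε)
All input consumed and the stack is empty.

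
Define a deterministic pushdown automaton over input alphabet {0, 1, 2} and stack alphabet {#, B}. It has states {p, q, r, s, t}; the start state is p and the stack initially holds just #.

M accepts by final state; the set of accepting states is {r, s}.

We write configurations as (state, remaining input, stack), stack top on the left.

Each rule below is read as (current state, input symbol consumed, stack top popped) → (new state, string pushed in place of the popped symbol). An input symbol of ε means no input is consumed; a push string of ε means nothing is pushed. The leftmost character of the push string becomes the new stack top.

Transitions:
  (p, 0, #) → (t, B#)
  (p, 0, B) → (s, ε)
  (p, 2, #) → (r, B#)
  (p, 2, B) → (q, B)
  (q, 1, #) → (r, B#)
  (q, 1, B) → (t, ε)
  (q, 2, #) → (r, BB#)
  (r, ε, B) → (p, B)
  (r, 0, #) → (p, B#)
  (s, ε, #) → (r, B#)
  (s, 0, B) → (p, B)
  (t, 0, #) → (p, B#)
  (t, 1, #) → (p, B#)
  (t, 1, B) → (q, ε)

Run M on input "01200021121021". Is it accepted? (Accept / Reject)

Reject

(p, 01200021121021, #)
  read 0, top #: go to t, push B# → (t, 1200021121021, B#)
  read 1, top B: go to q, push ε → (q, 200021121021, #)
  read 2, top #: go to r, push BB# → (r, 00021121021, BB#)
  ε-move, top B: go to p, push B → (p, 00021121021, BB#)
  read 0, top B: go to s, push ε → (s, 0021121021, B#)
  read 0, top B: go to p, push B → (p, 021121021, B#)
  read 0, top B: go to s, push ε → (s, 21121021, #)
  ε-move, top #: go to r, push B# → (r, 21121021, B#)
  ε-move, top B: go to p, push B → (p, 21121021, B#)
  read 2, top B: go to q, push B → (q, 1121021, B#)
  read 1, top B: go to t, push ε → (t, 121021, #)
  read 1, top #: go to p, push B# → (p, 21021, B#)
  read 2, top B: go to q, push B → (q, 1021, B#)
  read 1, top B: go to t, push ε → (t, 021, #)
  read 0, top #: go to p, push B# → (p, 21, B#)
  read 2, top B: go to q, push B → (q, 1, B#)
  read 1, top B: go to t, push ε → (t, ε, #)
All input consumed; state t ∉ F and no further ε-move applies.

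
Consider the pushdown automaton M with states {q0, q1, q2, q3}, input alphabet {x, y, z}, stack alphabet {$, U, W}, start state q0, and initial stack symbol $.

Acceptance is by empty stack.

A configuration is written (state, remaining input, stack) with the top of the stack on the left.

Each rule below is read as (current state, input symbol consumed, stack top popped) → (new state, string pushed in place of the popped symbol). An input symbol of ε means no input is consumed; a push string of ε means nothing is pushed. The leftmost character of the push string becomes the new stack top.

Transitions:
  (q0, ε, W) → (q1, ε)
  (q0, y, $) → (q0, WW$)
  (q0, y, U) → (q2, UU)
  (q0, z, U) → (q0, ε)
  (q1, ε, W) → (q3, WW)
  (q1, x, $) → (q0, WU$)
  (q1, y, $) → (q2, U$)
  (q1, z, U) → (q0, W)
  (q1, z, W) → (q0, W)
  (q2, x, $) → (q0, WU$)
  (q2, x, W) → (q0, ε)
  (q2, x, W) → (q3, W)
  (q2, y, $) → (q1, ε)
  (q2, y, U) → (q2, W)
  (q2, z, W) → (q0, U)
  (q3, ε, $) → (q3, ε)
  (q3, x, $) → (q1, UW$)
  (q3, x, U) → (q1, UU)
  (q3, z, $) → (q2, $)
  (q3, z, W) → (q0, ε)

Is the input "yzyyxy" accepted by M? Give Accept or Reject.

Reject

No computation consumes all input and empties the stack.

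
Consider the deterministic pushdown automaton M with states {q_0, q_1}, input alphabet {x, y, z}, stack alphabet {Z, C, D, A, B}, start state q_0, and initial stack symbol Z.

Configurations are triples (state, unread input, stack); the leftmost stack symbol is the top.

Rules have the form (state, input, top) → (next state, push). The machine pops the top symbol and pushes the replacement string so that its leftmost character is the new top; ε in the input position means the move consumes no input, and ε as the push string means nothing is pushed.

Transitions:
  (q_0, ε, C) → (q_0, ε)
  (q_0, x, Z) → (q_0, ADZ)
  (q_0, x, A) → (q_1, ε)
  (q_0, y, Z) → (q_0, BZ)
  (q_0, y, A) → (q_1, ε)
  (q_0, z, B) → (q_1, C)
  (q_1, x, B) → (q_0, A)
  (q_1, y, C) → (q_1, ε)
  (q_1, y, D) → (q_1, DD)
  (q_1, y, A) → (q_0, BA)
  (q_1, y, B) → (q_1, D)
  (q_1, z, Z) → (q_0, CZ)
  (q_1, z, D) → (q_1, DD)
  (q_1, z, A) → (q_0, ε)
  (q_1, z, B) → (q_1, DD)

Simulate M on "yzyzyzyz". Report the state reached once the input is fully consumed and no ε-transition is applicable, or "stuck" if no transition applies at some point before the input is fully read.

q_0

(q_0, yzyzyzyz, Z)
  read y, top Z: go to q_0, push BZ → (q_0, zyzyzyz, BZ)
  read z, top B: go to q_1, push C → (q_1, yzyzyz, CZ)
  read y, top C: go to q_1, push ε → (q_1, zyzyz, Z)
  read z, top Z: go to q_0, push CZ → (q_0, yzyz, CZ)
  ε-move, top C: go to q_0, push ε → (q_0, yzyz, Z)
  read y, top Z: go to q_0, push BZ → (q_0, zyz, BZ)
  read z, top B: go to q_1, push C → (q_1, yz, CZ)
  read y, top C: go to q_1, push ε → (q_1, z, Z)
  read z, top Z: go to q_0, push CZ → (q_0, ε, CZ)
  ε-move, top C: go to q_0, push ε → (q_0, ε, Z)
All input consumed; M is in state q_0.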